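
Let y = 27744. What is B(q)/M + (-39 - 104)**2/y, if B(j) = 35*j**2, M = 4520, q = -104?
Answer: 264879953/3135072 ≈ 84.489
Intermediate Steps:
B(q)/M + (-39 - 104)**2/y = (35*(-104)**2)/4520 + (-39 - 104)**2/27744 = (35*10816)*(1/4520) + (-143)**2*(1/27744) = 378560*(1/4520) + 20449*(1/27744) = 9464/113 + 20449/27744 = 264879953/3135072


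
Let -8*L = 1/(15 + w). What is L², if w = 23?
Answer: 1/92416 ≈ 1.0821e-5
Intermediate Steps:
L = -1/304 (L = -1/(8*(15 + 23)) = -⅛/38 = -⅛*1/38 = -1/304 ≈ -0.0032895)
L² = (-1/304)² = 1/92416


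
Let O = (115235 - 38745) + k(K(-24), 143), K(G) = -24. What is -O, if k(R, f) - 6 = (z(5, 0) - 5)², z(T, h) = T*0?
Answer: -76521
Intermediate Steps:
z(T, h) = 0
k(R, f) = 31 (k(R, f) = 6 + (0 - 5)² = 6 + (-5)² = 6 + 25 = 31)
O = 76521 (O = (115235 - 38745) + 31 = 76490 + 31 = 76521)
-O = -1*76521 = -76521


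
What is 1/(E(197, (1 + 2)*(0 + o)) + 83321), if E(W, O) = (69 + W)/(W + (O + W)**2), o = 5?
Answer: 45141/3761193527 ≈ 1.2002e-5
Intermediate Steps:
E(W, O) = (69 + W)/(W + (O + W)**2)
1/(E(197, (1 + 2)*(0 + o)) + 83321) = 1/((69 + 197)/(197 + ((1 + 2)*(0 + 5) + 197)**2) + 83321) = 1/(266/(197 + (3*5 + 197)**2) + 83321) = 1/(266/(197 + (15 + 197)**2) + 83321) = 1/(266/(197 + 212**2) + 83321) = 1/(266/(197 + 44944) + 83321) = 1/(266/45141 + 83321) = 1/(3761193527/45141) = 45141/3761193527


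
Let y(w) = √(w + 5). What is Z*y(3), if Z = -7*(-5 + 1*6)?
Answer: -14*√2 ≈ -19.799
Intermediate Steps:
y(w) = √(5 + w)
Z = -7 (Z = -7*(-5 + 6) = -7*1 = -7)
Z*y(3) = -7*√(5 + 3) = -14*√2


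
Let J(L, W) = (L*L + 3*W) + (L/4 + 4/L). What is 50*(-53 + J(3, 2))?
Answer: -10775/6 ≈ -1795.8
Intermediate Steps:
J(L, W) = L² + 3*W + 4/L + L/4 (J(L, W) = (L² + 3*W) + (L*(¼) + 4/L) = (L² + 3*W) + (L/4 + 4/L) = (L² + 3*W) + (4/L + L/4) = L² + 3*W + 4/L + L/4)
50*(-53 + J(3, 2)) = 50*(-53 + (3² + 3*2 + 4/3 + (¼)*3)) = 50*(-53 + (9 + 6 + 4*(⅓) + ¾)) = 50*(-53 + (9 + 6 + 4/3 + ¾)) = 50*(-53 + 205/12) = 50*(-431/12) = -10775/6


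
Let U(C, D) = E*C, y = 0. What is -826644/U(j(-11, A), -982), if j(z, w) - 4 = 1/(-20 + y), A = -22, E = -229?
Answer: 16532880/18091 ≈ 913.87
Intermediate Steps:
j(z, w) = 79/20 (j(z, w) = 4 + 1/(-20 + 0) = 4 + 1/(-20) = 4 - 1/20 = 79/20)
U(C, D) = -229*C
-826644/U(j(-11, A), -982) = -826644/((-229*79/20)) = -826644/(-18091/20) = -826644*(-20/18091) = 16532880/18091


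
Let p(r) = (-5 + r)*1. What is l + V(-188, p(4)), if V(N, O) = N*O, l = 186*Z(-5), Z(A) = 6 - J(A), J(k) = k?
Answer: 2234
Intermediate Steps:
Z(A) = 6 - A
p(r) = -5 + r
l = 2046 (l = 186*(6 - 1*(-5)) = 186*(6 + 5) = 186*11 = 2046)
l + V(-188, p(4)) = 2046 - 188*(-5 + 4) = 2046 - 188*(-1) = 2046 + 188 = 2234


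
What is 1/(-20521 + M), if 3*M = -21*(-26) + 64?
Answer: -3/60953 ≈ -4.9218e-5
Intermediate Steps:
M = 610/3 (M = (-21*(-26) + 64)/3 = (546 + 64)/3 = (1/3)*610 = 610/3 ≈ 203.33)
1/(-20521 + M) = 1/(-20521 + 610/3) = 1/(-60953/3) = -3/60953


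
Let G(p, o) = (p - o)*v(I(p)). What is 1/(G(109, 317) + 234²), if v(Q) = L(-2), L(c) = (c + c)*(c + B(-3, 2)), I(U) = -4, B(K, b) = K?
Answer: 1/50596 ≈ 1.9764e-5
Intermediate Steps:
L(c) = 2*c*(-3 + c) (L(c) = (c + c)*(c - 3) = (2*c)*(-3 + c) = 2*c*(-3 + c))
v(Q) = 20 (v(Q) = 2*(-2)*(-3 - 2) = 2*(-2)*(-5) = 20)
G(p, o) = -20*o + 20*p (G(p, o) = (p - o)*20 = -20*o + 20*p)
1/(G(109, 317) + 234²) = 1/((-20*317 + 20*109) + 234²) = 1/((-6340 + 2180) + 54756) = 1/(-4160 + 54756) = 1/50596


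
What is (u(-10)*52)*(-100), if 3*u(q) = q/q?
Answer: -5200/3 ≈ -1733.3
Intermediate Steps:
u(q) = ⅓ (u(q) = (q/q)/3 = (⅓)*1 = ⅓)
(u(-10)*52)*(-100) = ((⅓)*52)*(-100) = (52/3)*(-100) = -5200/3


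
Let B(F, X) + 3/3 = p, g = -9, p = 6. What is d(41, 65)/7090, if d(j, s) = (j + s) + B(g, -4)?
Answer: 111/7090 ≈ 0.015656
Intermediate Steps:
B(F, X) = 5 (B(F, X) = -1 + 6 = 5)
d(j, s) = 5 + j + s (d(j, s) = (j + s) + 5 = 5 + j + s)
d(41, 65)/7090 = (5 + 41 + 65)/7090 = 111*(1/7090) = 111/7090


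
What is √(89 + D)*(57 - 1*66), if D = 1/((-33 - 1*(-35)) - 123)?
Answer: -36*√673/11 ≈ -84.902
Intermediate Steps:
D = -1/121 (D = 1/((-33 + 35) - 123) = 1/(2 - 123) = 1/(-121) = -1/121 ≈ -0.0082645)
√(89 + D)*(57 - 1*66) = √(89 - 1/121)*(57 - 1*66) = √(10768/121)*(57 - 66) = (4*√673/11)*(-9) = -36*√673/11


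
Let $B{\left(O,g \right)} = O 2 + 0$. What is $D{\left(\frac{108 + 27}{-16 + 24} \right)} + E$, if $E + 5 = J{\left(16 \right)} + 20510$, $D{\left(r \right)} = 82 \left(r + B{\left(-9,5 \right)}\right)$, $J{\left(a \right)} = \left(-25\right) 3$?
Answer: $\frac{81351}{4} \approx 20338.0$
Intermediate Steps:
$B{\left(O,g \right)} = 2 O$ ($B{\left(O,g \right)} = 2 O + 0 = 2 O$)
$J{\left(a \right)} = -75$
$D{\left(r \right)} = -1476 + 82 r$ ($D{\left(r \right)} = 82 \left(r + 2 \left(-9\right)\right) = 82 \left(r - 18\right) = 82 \left(-18 + r\right) = -1476 + 82 r$)
$E = 20430$ ($E = -5 + \left(-75 + 20510\right) = -5 + 20435 = 20430$)
$D{\left(\frac{108 + 27}{-16 + 24} \right)} + E = \left(-1476 + 82 \frac{108 + 27}{-16 + 24}\right) + 20430 = \left(-1476 + 82 \cdot \frac{135}{8}\right) + 20430 = \left(-1476 + \frac{5535}{4}\right) + 20430 = - \frac{369}{4} + 20430 = \frac{81351}{4}$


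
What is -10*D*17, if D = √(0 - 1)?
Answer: -170*I ≈ -170.0*I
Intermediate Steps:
D = I (D = √(-1) = I ≈ 1.0*I)
-10*D*17 = -10*I*17 = -170*I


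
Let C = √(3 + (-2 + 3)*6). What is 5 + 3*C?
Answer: 14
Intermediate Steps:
C = 3 (C = √(3 + 1*6) = √(3 + 6) = √9 = 3)
5 + 3*C = 5 + 3*3 = 5 + 9 = 14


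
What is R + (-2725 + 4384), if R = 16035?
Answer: 17694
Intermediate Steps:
R + (-2725 + 4384) = 16035 + (-2725 + 4384) = 16035 + 1659 = 17694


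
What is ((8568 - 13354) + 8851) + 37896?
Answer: 41961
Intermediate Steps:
((8568 - 13354) + 8851) + 37896 = (-4786 + 8851) + 37896 = 4065 + 37896 = 41961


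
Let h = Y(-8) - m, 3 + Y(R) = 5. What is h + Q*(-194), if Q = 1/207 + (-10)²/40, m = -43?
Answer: -91274/207 ≈ -440.94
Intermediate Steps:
Y(R) = 2 (Y(R) = -3 + 5 = 2)
h = 45 (h = 2 - (-43) = 2 - 1*(-43) = 2 + 43 = 45)
Q = 1037/414 (Q = 1*(1/207) + 100*(1/40) = 1/207 + 5/2 = 1037/414 ≈ 2.5048)
h + Q*(-194) = 45 + (1037/414)*(-194) = 45 - 100589/207 = -91274/207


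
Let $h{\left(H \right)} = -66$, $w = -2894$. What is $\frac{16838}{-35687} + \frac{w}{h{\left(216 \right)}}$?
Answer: $\frac{51083435}{1177671} \approx 43.377$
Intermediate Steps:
$\frac{16838}{-35687} + \frac{w}{h{\left(216 \right)}} = \frac{16838}{-35687} - \frac{2894}{-66} = 16838 \left(- \frac{1}{35687}\right) - - \frac{1447}{33} = - \frac{16838}{35687} + \frac{1447}{33} = \frac{51083435}{1177671}$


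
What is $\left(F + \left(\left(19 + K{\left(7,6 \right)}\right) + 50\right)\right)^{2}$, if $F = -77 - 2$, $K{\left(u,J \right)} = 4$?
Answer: $36$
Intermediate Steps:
$F = -79$ ($F = -77 - 2 = -79$)
$\left(F + \left(\left(19 + K{\left(7,6 \right)}\right) + 50\right)\right)^{2} = \left(-79 + \left(\left(19 + 4\right) + 50\right)\right)^{2} = \left(-79 + \left(23 + 50\right)\right)^{2} = \left(-79 + 73\right)^{2} = \left(-6\right)^{2} = 36$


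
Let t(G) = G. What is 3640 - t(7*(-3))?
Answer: 3661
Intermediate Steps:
3640 - t(7*(-3)) = 3640 - 7*(-3) = 3640 - 1*(-21) = 3640 + 21 = 3661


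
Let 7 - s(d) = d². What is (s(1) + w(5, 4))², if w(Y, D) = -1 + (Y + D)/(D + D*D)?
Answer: 11881/400 ≈ 29.703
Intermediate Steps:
s(d) = 7 - d²
w(Y, D) = -1 + (D + Y)/(D + D²)
(s(1) + w(5, 4))² = ((7 - 1*1²) + (5 - 1*4²)/(4*(1 + 4)))² = ((7 - 1*1) + (¼)*(5 - 1*16)/5)² = ((7 - 1) + (¼)*(⅕)*(5 - 16))² = (6 + (¼)*(⅕)*(-11))² = (6 - 11/20)² = (109/20)² = 11881/400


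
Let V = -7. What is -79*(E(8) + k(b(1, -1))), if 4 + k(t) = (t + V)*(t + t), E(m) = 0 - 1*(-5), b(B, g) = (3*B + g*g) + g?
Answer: 1817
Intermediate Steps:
b(B, g) = g + g**2 + 3*B (b(B, g) = (3*B + g**2) + g = (g**2 + 3*B) + g = g + g**2 + 3*B)
E(m) = 5 (E(m) = 0 + 5 = 5)
k(t) = -4 + 2*t*(-7 + t) (k(t) = -4 + (t - 7)*(t + t) = -4 + (-7 + t)*(2*t) = -4 + 2*t*(-7 + t))
-79*(E(8) + k(b(1, -1))) = -79*(5 + (-4 - 14*(-1 + (-1)**2 + 3*1) + 2*(-1 + (-1)**2 + 3*1)**2)) = -79*(5 + (-4 - 14*(-1 + 1 + 3) + 2*(-1 + 1 + 3)**2)) = -79*(5 + (-4 - 14*3 + 2*3**2)) = -79*(5 + (-4 - 42 + 2*9)) = -79*(5 + (-4 - 42 + 18)) = -79*(5 - 28) = -79*(-23) = 1817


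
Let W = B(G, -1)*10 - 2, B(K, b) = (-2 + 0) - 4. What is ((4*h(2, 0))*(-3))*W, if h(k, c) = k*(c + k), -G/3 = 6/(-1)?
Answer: 2976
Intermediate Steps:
G = 18 (G = -18/(-1) = -18*(-1) = -3*(-6) = 18)
B(K, b) = -6 (B(K, b) = -2 - 4 = -6)
W = -62 (W = -6*10 - 2 = -60 - 2 = -62)
((4*h(2, 0))*(-3))*W = ((4*(2*(0 + 2)))*(-3))*(-62) = ((4*(2*2))*(-3))*(-62) = ((4*4)*(-3))*(-62) = (16*(-3))*(-62) = -48*(-62) = 2976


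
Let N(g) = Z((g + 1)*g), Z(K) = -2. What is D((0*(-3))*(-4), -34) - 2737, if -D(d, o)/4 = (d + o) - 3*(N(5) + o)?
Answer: -3033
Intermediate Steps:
N(g) = -2
D(d, o) = -24 - 4*d + 8*o (D(d, o) = -4*((d + o) - 3*(-2 + o)) = -4*((d + o) + (6 - 3*o)) = -4*(6 + d - 2*o) = -24 - 4*d + 8*o)
D((0*(-3))*(-4), -34) - 2737 = (-24 - 4*0*(-3)*(-4) + 8*(-34)) - 2737 = (-24 - 0*(-4) - 272) - 2737 = (-24 - 4*0 - 272) - 2737 = (-24 + 0 - 272) - 2737 = -296 - 2737 = -3033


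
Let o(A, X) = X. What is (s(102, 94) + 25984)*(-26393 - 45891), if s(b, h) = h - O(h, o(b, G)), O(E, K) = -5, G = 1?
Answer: -1885383572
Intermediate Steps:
s(b, h) = 5 + h (s(b, h) = h - 1*(-5) = h + 5 = 5 + h)
(s(102, 94) + 25984)*(-26393 - 45891) = ((5 + 94) + 25984)*(-26393 - 45891) = (99 + 25984)*(-72284) = 26083*(-72284) = -1885383572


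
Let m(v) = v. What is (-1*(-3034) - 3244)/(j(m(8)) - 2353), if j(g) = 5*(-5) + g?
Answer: 7/79 ≈ 0.088608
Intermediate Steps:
j(g) = -25 + g
(-1*(-3034) - 3244)/(j(m(8)) - 2353) = (-1*(-3034) - 3244)/((-25 + 8) - 2353) = (3034 - 3244)/(-17 - 2353) = -210/(-2370) = -210*(-1/2370) = 7/79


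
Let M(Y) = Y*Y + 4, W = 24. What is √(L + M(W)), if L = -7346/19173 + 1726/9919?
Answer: 2*√106987052613864423/27168141 ≈ 24.079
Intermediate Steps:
M(Y) = 4 + Y² (M(Y) = Y² + 4 = 4 + Y²)
L = -5681768/27168141 (L = -7346*1/19173 + 1726*(1/9919) = -7346/19173 + 1726/9919 = -5681768/27168141 ≈ -0.20913)
√(L + M(W)) = √(-5681768/27168141 + (4 + 24²)) = √(-5681768/27168141 + (4 + 576)) = √(-5681768/27168141 + 580) = √(15751840012/27168141) = 2*√106987052613864423/27168141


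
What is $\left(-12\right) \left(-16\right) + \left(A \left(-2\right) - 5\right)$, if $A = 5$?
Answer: $177$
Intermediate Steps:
$\left(-12\right) \left(-16\right) + \left(A \left(-2\right) - 5\right) = \left(-12\right) \left(-16\right) + \left(5 \left(-2\right) - 5\right) = 192 - 15 = 177$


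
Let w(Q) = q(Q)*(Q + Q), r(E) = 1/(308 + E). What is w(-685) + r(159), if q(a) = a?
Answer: 438256151/467 ≈ 9.3845e+5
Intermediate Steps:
w(Q) = 2*Q**2 (w(Q) = Q*(Q + Q) = Q*(2*Q) = 2*Q**2)
w(-685) + r(159) = 2*(-685)**2 + 1/(308 + 159) = 2*469225 + 1/467 = 938450 + 1/467 = 438256151/467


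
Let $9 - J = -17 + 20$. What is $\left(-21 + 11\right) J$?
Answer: $-60$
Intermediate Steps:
$J = 6$ ($J = 9 - \left(-17 + 20\right) = 9 - 3 = 6$)
$\left(-21 + 11\right) J = \left(-21 + 11\right) 6 = \left(-10\right) 6 = -60$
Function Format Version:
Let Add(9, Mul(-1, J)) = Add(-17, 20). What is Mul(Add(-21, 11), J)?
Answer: -60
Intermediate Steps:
J = 6 (J = Add(9, Mul(-1, Add(-17, 20))) = Add(9, Mul(-1, 3)) = Add(9, -3) = 6)
Mul(Add(-21, 11), J) = Mul(Add(-21, 11), 6) = Mul(-10, 6) = -60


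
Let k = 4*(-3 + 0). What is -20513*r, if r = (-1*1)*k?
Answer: -246156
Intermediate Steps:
k = -12 (k = 4*(-3) = -12)
r = 12 (r = -1*1*(-12) = -1*(-12) = 12)
-20513*r = -20513*12 = -246156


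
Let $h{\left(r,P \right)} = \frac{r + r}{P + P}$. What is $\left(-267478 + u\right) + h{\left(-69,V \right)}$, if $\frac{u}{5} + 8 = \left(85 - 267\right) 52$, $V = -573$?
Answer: $- \frac{60134035}{191} \approx -3.1484 \cdot 10^{5}$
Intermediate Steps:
$h{\left(r,P \right)} = \frac{r}{P}$ ($h{\left(r,P \right)} = \frac{2 r}{2 P} = 2 r \frac{1}{2 P} = \frac{r}{P}$)
$u = -47360$ ($u = -40 + 5 \left(85 - 267\right) 52 = -40 + 5 \left(\left(-182\right) 52\right) = -40 + 5 \left(-9464\right) = -40 - 47320 = -47360$)
$\left(-267478 + u\right) + h{\left(-69,V \right)} = \left(-267478 - 47360\right) - \frac{69}{-573} = -314838 - - \frac{23}{191} = -314838 + \frac{23}{191} = - \frac{60134035}{191}$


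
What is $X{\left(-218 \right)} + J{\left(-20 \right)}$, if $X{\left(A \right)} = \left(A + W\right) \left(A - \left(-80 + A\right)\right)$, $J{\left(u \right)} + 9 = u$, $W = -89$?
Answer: $-24589$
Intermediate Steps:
$J{\left(u \right)} = -9 + u$
$X{\left(A \right)} = -7120 + 80 A$ ($X{\left(A \right)} = \left(A - 89\right) \left(A - \left(-80 + A\right)\right) = \left(-89 + A\right) 80 = -7120 + 80 A$)
$X{\left(-218 \right)} + J{\left(-20 \right)} = \left(-7120 + 80 \left(-218\right)\right) - 29 = \left(-7120 - 17440\right) - 29 = -24560 - 29 = -24589$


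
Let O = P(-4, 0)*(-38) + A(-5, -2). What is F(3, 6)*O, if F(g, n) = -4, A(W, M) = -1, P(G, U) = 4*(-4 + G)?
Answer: -4860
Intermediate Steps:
P(G, U) = -16 + 4*G
O = 1215 (O = (-16 + 4*(-4))*(-38) - 1 = (-16 - 16)*(-38) - 1 = -32*(-38) - 1 = 1216 - 1 = 1215)
F(3, 6)*O = -4*1215 = -4860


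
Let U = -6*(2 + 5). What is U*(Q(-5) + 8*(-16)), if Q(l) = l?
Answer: 5586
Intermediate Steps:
U = -42 (U = -6*7 = -42)
U*(Q(-5) + 8*(-16)) = -42*(-5 + 8*(-16)) = -42*(-5 - 128) = -42*(-133) = 5586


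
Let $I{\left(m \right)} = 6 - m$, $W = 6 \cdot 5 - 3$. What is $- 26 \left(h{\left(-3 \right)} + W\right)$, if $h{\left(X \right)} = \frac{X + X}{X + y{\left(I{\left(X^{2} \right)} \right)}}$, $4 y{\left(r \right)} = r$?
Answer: $- \frac{3718}{5} \approx -743.6$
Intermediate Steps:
$W = 27$ ($W = 30 - 3 = 27$)
$y{\left(r \right)} = \frac{r}{4}$
$h{\left(X \right)} = \frac{2 X}{\frac{3}{2} + X - \frac{X^{2}}{4}}$ ($h{\left(X \right)} = \frac{X + X}{X + \frac{6 - X^{2}}{4}} = \frac{2 X}{X - \left(- \frac{3}{2} + \frac{X^{2}}{4}\right)} = \frac{2 X}{\frac{3}{2} + X - \frac{X^{2}}{4}}$)
$- 26 \left(h{\left(-3 \right)} + W\right) = - 26 \left(8 \left(-3\right) \frac{1}{6 - \left(-3\right)^{2} + 4 \left(-3\right)} + 27\right) = - 26 \left(8 \left(-3\right) \frac{1}{6 - 9 - 12} + 27\right) = - 26 \left(8 \left(-3\right) \frac{1}{-15} + 27\right) = - 26 \left(8 \left(-3\right) \left(- \frac{1}{15}\right) + 27\right) = - 26 \left(\frac{8}{5} + 27\right) = \left(-26\right) \frac{143}{5} = - \frac{3718}{5}$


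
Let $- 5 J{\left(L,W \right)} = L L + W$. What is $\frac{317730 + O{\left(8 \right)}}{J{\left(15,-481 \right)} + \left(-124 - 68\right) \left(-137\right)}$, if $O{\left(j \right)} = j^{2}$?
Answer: $\frac{794485}{65888} \approx 12.058$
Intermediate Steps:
$J{\left(L,W \right)} = - \frac{W}{5} - \frac{L^{2}}{5}$ ($J{\left(L,W \right)} = - \frac{L L + W}{5} = - \frac{L^{2} + W}{5} = - \frac{W + L^{2}}{5} = - \frac{W}{5} - \frac{L^{2}}{5}$)
$\frac{317730 + O{\left(8 \right)}}{J{\left(15,-481 \right)} + \left(-124 - 68\right) \left(-137\right)} = \frac{317730 + 8^{2}}{\left(\left(- \frac{1}{5}\right) \left(-481\right) - \frac{15^{2}}{5}\right) + \left(-124 - 68\right) \left(-137\right)} = \frac{317730 + 64}{\left(\frac{481}{5} - 45\right) - -26304} = \frac{317794}{\left(\frac{481}{5} - 45\right) + 26304} = \frac{317794}{\frac{256}{5} + 26304} = \frac{317794}{\frac{131776}{5}} = 317794 \cdot \frac{5}{131776} = \frac{794485}{65888}$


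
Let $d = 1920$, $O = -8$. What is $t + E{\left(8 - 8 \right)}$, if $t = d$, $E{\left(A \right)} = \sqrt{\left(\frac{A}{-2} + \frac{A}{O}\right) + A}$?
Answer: $1920$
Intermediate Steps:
$E{\left(A \right)} = \frac{\sqrt{6} \sqrt{A}}{4}$ ($E{\left(A \right)} = \sqrt{\left(\frac{A}{-2} + \frac{A}{-8}\right) + A} = \sqrt{\left(A \left(- \frac{1}{2}\right) + A \left(- \frac{1}{8}\right)\right) + A} = \sqrt{\left(- \frac{A}{2} - \frac{A}{8}\right) + A} = \sqrt{- \frac{5 A}{8} + A} = \sqrt{\frac{3 A}{8}} = \frac{\sqrt{6} \sqrt{A}}{4}$)
$t = 1920$
$t + E{\left(8 - 8 \right)} = 1920 + \frac{\sqrt{6} \sqrt{8 - 8}}{4} = 1920 + \frac{\sqrt{6} \sqrt{0}}{4} = 1920 + \frac{1}{4} \sqrt{6} \cdot 0 = 1920 + 0 = 1920$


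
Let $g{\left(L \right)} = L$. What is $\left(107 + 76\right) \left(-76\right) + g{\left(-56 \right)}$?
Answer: $-13964$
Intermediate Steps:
$\left(107 + 76\right) \left(-76\right) + g{\left(-56 \right)} = \left(107 + 76\right) \left(-76\right) - 56 = 183 \left(-76\right) - 56 = -13908 - 56 = -13964$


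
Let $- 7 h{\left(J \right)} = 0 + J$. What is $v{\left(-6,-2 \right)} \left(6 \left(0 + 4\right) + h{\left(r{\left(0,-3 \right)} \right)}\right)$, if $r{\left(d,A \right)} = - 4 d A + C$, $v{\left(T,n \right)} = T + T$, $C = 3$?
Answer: $- \frac{1980}{7} \approx -282.86$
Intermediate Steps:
$v{\left(T,n \right)} = 2 T$
$r{\left(d,A \right)} = 3 - 4 A d$ ($r{\left(d,A \right)} = - 4 d A + 3 = - 4 A d + 3 = 3 - 4 A d$)
$h{\left(J \right)} = - \frac{J}{7}$ ($h{\left(J \right)} = - \frac{0 + J}{7} = - \frac{J}{7}$)
$v{\left(-6,-2 \right)} \left(6 \left(0 + 4\right) + h{\left(r{\left(0,-3 \right)} \right)}\right) = 2 \left(-6\right) \left(6 \left(0 + 4\right) - \frac{3 - \left(-12\right) 0}{7}\right) = - 12 \left(6 \cdot 4 - \frac{3 + 0}{7}\right) = - 12 \left(24 - \frac{3}{7}\right) = \left(-12\right) \frac{165}{7} = - \frac{1980}{7}$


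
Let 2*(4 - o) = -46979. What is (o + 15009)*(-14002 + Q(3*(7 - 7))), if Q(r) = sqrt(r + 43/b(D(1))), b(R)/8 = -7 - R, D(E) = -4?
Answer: -539112005 + 77005*I*sqrt(258)/24 ≈ -5.3911e+8 + 51537.0*I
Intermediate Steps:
b(R) = -56 - 8*R (b(R) = 8*(-7 - R) = -56 - 8*R)
o = 46987/2 (o = 4 - 1/2*(-46979) = 4 + 46979/2 = 46987/2 ≈ 23494.)
Q(r) = sqrt(-43/24 + r) (Q(r) = sqrt(r + 43/(-56 - 8*(-4))) = sqrt(r + 43/(-56 + 32)) = sqrt(r + 43/(-24)) = sqrt(r + 43*(-1/24)) = sqrt(r - 43/24) = sqrt(-43/24 + r))
(o + 15009)*(-14002 + Q(3*(7 - 7))) = (46987/2 + 15009)*(-14002 + sqrt(-258 + 144*(3*(7 - 7)))/12) = 77005*(-14002 + sqrt(-258 + 144*(3*0))/12)/2 = 77005*(-14002 + sqrt(-258 + 144*0)/12)/2 = 77005*(-14002 + sqrt(-258 + 0)/12)/2 = 77005*(-14002 + sqrt(-258)/12)/2 = 77005*(-14002 + (I*sqrt(258))/12)/2 = 77005*(-14002 + I*sqrt(258)/12)/2 = -539112005 + 77005*I*sqrt(258)/24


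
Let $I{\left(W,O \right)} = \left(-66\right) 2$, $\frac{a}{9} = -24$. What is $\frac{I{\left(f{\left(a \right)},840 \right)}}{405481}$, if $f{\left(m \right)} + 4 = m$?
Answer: $- \frac{132}{405481} \approx -0.00032554$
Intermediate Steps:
$a = -216$ ($a = 9 \left(-24\right) = -216$)
$f{\left(m \right)} = -4 + m$
$I{\left(W,O \right)} = -132$
$\frac{I{\left(f{\left(a \right)},840 \right)}}{405481} = - \frac{132}{405481}$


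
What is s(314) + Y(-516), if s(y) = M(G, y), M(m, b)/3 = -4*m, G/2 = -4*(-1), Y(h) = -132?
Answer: -228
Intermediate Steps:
G = 8 (G = 2*(-4*(-1)) = 2*4 = 8)
M(m, b) = -12*m (M(m, b) = 3*(-4*m) = -12*m)
s(y) = -96 (s(y) = -12*8 = -96)
s(314) + Y(-516) = -96 - 132 = -228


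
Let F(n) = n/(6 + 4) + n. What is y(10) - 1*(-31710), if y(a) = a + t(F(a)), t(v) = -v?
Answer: 31709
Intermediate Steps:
F(n) = 11*n/10 (F(n) = n/10 + n = 11*n/10)
y(a) = -a/10 (y(a) = a - 11*a/10 = -a/10)
y(10) - 1*(-31710) = -1/10*10 - 1*(-31710) = -1 + 31710 = 31709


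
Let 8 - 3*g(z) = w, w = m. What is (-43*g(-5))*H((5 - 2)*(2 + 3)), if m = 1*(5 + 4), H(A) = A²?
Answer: 3225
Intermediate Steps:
m = 9 (m = 1*9 = 9)
w = 9
g(z) = -⅓ (g(z) = 8/3 - ⅓*9 = 8/3 - 3 = -⅓)
(-43*g(-5))*H((5 - 2)*(2 + 3)) = (-43*(-⅓))*((5 - 2)*(2 + 3))² = 43*(3*5)²/3 = (43/3)*15² = (43/3)*225 = 3225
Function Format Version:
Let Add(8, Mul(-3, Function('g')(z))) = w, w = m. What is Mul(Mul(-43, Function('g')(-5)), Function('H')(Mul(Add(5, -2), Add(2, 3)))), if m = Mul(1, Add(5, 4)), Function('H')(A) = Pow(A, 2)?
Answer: 3225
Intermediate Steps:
m = 9 (m = Mul(1, 9) = 9)
w = 9
Function('g')(z) = Rational(-1, 3) (Function('g')(z) = Add(Rational(8, 3), Mul(Rational(-1, 3), 9)) = Add(Rational(8, 3), -3) = Rational(-1, 3))
Mul(Mul(-43, Function('g')(-5)), Function('H')(Mul(Add(5, -2), Add(2, 3)))) = Mul(Mul(-43, Rational(-1, 3)), Pow(Mul(Add(5, -2), Add(2, 3)), 2)) = Mul(Rational(43, 3), Pow(Mul(3, 5), 2)) = Mul(Rational(43, 3), Pow(15, 2)) = Mul(Rational(43, 3), 225) = 3225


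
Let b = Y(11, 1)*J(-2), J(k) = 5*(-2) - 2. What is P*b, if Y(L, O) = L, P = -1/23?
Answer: 132/23 ≈ 5.7391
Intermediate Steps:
P = -1/23 (P = -1*1/23 = -1/23 ≈ -0.043478)
J(k) = -12 (J(k) = -10 - 2 = -12)
b = -132 (b = 11*(-12) = -132)
P*b = -1/23*(-132) = 132/23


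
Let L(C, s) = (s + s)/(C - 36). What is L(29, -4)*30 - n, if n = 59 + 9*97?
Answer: -6284/7 ≈ -897.71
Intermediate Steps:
L(C, s) = 2*s/(-36 + C) (L(C, s) = (2*s)/(-36 + C) = 2*s/(-36 + C))
n = 932 (n = 59 + 873 = 932)
L(29, -4)*30 - n = (2*(-4)/(-36 + 29))*30 - 1*932 = (2*(-4)/(-7))*30 - 932 = (2*(-4)*(-⅐))*30 - 932 = (8/7)*30 - 932 = 240/7 - 932 = -6284/7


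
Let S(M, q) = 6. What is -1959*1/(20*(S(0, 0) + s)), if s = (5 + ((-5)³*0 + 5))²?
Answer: -1959/2120 ≈ -0.92406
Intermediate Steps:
s = 100 (s = (5 + (-125*0 + 5))² = (5 + (0 + 5))² = (5 + 5)² = 10² = 100)
-1959*1/(20*(S(0, 0) + s)) = -1959*1/(20*(6 + 100)) = -1959/(20*106) = -1959/2120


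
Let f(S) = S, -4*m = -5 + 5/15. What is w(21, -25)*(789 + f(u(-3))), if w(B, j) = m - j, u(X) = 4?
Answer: 124501/6 ≈ 20750.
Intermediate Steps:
m = 7/6 (m = -(-5 + 5/15)/4 = -(-5 + 5*(1/15))/4 = -(-5 + ⅓)/4 = -¼*(-14/3) = 7/6 ≈ 1.1667)
w(B, j) = 7/6 - j
w(21, -25)*(789 + f(u(-3))) = (7/6 - 1*(-25))*(789 + 4) = (7/6 + 25)*793 = (157/6)*793 = 124501/6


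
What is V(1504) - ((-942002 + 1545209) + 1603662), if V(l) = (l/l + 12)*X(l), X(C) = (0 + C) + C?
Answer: -2167765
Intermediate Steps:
X(C) = 2*C (X(C) = C + C = 2*C)
V(l) = 26*l (V(l) = (l/l + 12)*(2*l) = (1 + 12)*(2*l) = 13*(2*l) = 26*l)
V(1504) - ((-942002 + 1545209) + 1603662) = 26*1504 - ((-942002 + 1545209) + 1603662) = 39104 - (603207 + 1603662) = 39104 - 1*2206869 = 39104 - 2206869 = -2167765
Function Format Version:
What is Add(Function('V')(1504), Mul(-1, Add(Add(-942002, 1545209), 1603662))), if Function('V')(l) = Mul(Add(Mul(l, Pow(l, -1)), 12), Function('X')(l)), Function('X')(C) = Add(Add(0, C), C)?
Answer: -2167765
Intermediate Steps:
Function('X')(C) = Mul(2, C) (Function('X')(C) = Add(C, C) = Mul(2, C))
Function('V')(l) = Mul(26, l) (Function('V')(l) = Mul(Add(Mul(l, Pow(l, -1)), 12), Mul(2, l)) = Mul(Add(1, 12), Mul(2, l)) = Mul(13, Mul(2, l)) = Mul(26, l))
Add(Function('V')(1504), Mul(-1, Add(Add(-942002, 1545209), 1603662))) = Add(Mul(26, 1504), Mul(-1, Add(Add(-942002, 1545209), 1603662))) = Add(39104, Mul(-1, Add(603207, 1603662))) = Add(39104, Mul(-1, 2206869)) = Add(39104, -2206869) = -2167765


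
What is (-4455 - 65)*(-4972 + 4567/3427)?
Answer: 76995836040/3427 ≈ 2.2467e+7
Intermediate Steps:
(-4455 - 65)*(-4972 + 4567/3427) = -4520*(-4972 + 4567*(1/3427)) = -4520*(-4972 + 4567/3427) = -4520*(-17034477/3427) = 76995836040/3427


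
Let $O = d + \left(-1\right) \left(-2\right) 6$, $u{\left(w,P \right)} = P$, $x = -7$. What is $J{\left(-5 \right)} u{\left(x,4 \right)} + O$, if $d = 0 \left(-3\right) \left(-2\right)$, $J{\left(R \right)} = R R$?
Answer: $112$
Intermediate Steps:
$J{\left(R \right)} = R^{2}$
$d = 0$ ($d = 0 \left(-2\right) = 0$)
$O = 12$ ($O = 0 + \left(-1\right) \left(-2\right) 6 = 0 + 2 \cdot 6 = 0 + 12 = 12$)
$J{\left(-5 \right)} u{\left(x,4 \right)} + O = \left(-5\right)^{2} \cdot 4 + 12 = 25 \cdot 4 + 12 = 100 + 12 = 112$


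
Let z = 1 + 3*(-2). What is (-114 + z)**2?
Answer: 14161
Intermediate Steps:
z = -5 (z = 1 - 6 = -5)
(-114 + z)**2 = (-114 - 5)**2 = (-119)**2 = 14161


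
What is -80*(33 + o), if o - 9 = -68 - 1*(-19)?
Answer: 560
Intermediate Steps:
o = -40 (o = 9 + (-68 - 1*(-19)) = 9 + (-68 + 19) = 9 - 49 = -40)
-80*(33 + o) = -80*(33 - 40) = -80*(-7) = 560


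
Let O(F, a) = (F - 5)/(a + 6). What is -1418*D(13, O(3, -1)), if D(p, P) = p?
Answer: -18434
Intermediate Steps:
O(F, a) = (-5 + F)/(6 + a)
-1418*D(13, O(3, -1)) = -1418*13 = -18434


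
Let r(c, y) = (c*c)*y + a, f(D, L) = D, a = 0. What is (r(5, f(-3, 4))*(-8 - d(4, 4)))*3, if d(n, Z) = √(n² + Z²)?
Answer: 1800 + 900*√2 ≈ 3072.8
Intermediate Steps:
r(c, y) = y*c² (r(c, y) = (c*c)*y + 0 = c²*y + 0 = y*c² + 0 = y*c²)
d(n, Z) = √(Z² + n²)
(r(5, f(-3, 4))*(-8 - d(4, 4)))*3 = ((-3*5²)*(-8 - √(4² + 4²)))*3 = ((-3*25)*(-8 - √(16 + 16)))*3 = -75*(-8 - √32)*3 = -75*(-8 - 4*√2)*3 = (600 + 300*√2)*3 = 1800 + 900*√2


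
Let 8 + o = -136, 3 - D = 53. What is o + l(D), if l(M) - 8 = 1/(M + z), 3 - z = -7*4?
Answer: -2585/19 ≈ -136.05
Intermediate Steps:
z = 31 (z = 3 - (-7)*4 = 3 - 1*(-28) = 3 + 28 = 31)
D = -50 (D = 3 - 1*53 = 3 - 53 = -50)
o = -144 (o = -8 - 136 = -144)
l(M) = 8 + 1/(31 + M) (l(M) = 8 + 1/(M + 31) = 8 + 1/(31 + M))
o + l(D) = -144 + (249 + 8*(-50))/(31 - 50) = -144 + (249 - 400)/(-19) = -144 - 1/19*(-151) = -144 + 151/19 = -2585/19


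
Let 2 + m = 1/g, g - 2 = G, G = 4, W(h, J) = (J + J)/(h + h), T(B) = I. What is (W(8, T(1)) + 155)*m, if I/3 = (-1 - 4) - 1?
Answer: -6721/24 ≈ -280.04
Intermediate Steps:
I = -18 (I = 3*((-1 - 4) - 1) = 3*(-5 - 1) = 3*(-6) = -18)
T(B) = -18
W(h, J) = J/h (W(h, J) = (2*J)/((2*h)) = (2*J)*(1/(2*h)) = J/h)
g = 6 (g = 2 + 4 = 6)
m = -11/6 (m = -2 + 1/6 = -2 + ⅙ = -11/6 ≈ -1.8333)
(W(8, T(1)) + 155)*m = (-18/8 + 155)*(-11/6) = (-18*⅛ + 155)*(-11/6) = (-9/4 + 155)*(-11/6) = (611/4)*(-11/6) = -6721/24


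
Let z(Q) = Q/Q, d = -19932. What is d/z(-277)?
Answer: -19932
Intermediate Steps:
z(Q) = 1
d/z(-277) = -19932/1 = -19932*1 = -19932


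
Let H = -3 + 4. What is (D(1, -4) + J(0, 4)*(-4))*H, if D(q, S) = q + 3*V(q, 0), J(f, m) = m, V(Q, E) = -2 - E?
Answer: -21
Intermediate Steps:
D(q, S) = -6 + q (D(q, S) = q + 3*(-2 - 1*0) = q + 3*(-2 + 0) = q + 3*(-2) = q - 6 = -6 + q)
H = 1
(D(1, -4) + J(0, 4)*(-4))*H = ((-6 + 1) + 4*(-4))*1 = (-5 - 16)*1 = -21*1 = -21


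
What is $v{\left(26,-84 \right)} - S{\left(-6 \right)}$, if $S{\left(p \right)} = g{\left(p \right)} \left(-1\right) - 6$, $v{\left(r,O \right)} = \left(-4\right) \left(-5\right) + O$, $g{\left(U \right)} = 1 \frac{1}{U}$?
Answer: $- \frac{349}{6} \approx -58.167$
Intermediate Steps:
$g{\left(U \right)} = \frac{1}{U}$
$v{\left(r,O \right)} = 20 + O$
$S{\left(p \right)} = -6 - \frac{1}{p}$ ($S{\left(p \right)} = \frac{1}{p} \left(-1\right) - 6 = - \frac{1}{p} - 6 = -6 - \frac{1}{p}$)
$v{\left(26,-84 \right)} - S{\left(-6 \right)} = \left(20 - 84\right) - \left(-6 - \frac{1}{-6}\right) = -64 - \left(-6 - - \frac{1}{6}\right) = -64 - \left(-6 + \frac{1}{6}\right) = -64 - - \frac{35}{6} = -64 + \frac{35}{6} = - \frac{349}{6}$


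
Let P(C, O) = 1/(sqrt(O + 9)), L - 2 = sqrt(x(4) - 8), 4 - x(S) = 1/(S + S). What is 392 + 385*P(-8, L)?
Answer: 392 + 770/sqrt(44 + I*sqrt(66)) ≈ 506.63 - 10.494*I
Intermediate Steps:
x(S) = 4 - 1/(2*S) (x(S) = 4 - 1/(S + S) = 4 - 1/(2*S))
L = 2 + I*sqrt(66)/4 (L = 2 + sqrt((4 - 1/2/4) - 8) = 2 + sqrt((4 - 1/2*1/4) - 8) = 2 + sqrt((4 - 1/8) - 8) = 2 + sqrt(31/8 - 8) = 2 + sqrt(-33/8) = 2 + I*sqrt(66)/4 ≈ 2.0 + 2.031*I)
P(C, O) = 1/sqrt(9 + O) (P(C, O) = 1/(sqrt(9 + O)) = 1/sqrt(9 + O))
392 + 385*P(-8, L) = 392 + 385/sqrt(9 + (2 + I*sqrt(66)/4)) = 392 + 385/sqrt(11 + I*sqrt(66)/4)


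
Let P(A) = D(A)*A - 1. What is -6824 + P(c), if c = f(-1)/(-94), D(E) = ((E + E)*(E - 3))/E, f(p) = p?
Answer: -30153131/4418 ≈ -6825.1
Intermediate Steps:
D(E) = -6 + 2*E (D(E) = ((2*E)*(-3 + E))/E = (2*E*(-3 + E))/E = -6 + 2*E)
c = 1/94 (c = -1/(-94) = -1*(-1/94) = 1/94 ≈ 0.010638)
P(A) = -1 + A*(-6 + 2*A) (P(A) = (-6 + 2*A)*A - 1 = A*(-6 + 2*A) - 1 = -1 + A*(-6 + 2*A))
-6824 + P(c) = -6824 + (-1 + 2*(1/94)*(-3 + 1/94)) = -6824 + (-1 + 2*(1/94)*(-281/94)) = -6824 + (-1 - 281/4418) = -6824 - 4699/4418 = -30153131/4418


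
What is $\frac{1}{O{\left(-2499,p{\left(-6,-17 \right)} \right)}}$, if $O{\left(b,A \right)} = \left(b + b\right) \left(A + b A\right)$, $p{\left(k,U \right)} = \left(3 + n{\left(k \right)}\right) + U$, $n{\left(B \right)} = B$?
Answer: $- \frac{1}{249700080} \approx -4.0048 \cdot 10^{-9}$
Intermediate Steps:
$p{\left(k,U \right)} = 3 + U + k$ ($p{\left(k,U \right)} = \left(3 + k\right) + U = 3 + U + k$)
$O{\left(b,A \right)} = 2 b \left(A + A b\right)$
$\frac{1}{O{\left(-2499,p{\left(-6,-17 \right)} \right)}} = \frac{1}{2 \left(3 - 17 - 6\right) \left(-2499\right) \left(1 - 2499\right)} = \frac{1}{2 \left(-20\right) \left(-2499\right) \left(-2498\right)} = \frac{1}{-249700080} = - \frac{1}{249700080}$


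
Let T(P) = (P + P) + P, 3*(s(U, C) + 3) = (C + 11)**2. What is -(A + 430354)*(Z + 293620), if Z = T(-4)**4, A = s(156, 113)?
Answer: -410683794724/3 ≈ -1.3689e+11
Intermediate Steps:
s(U, C) = -3 + (11 + C)**2/3 (s(U, C) = -3 + (C + 11)**2/3 = -3 + (11 + C)**2/3)
A = 15367/3 (A = -3 + (11 + 113)**2/3 = -3 + (1/3)*124**2 = -3 + (1/3)*15376 = -3 + 15376/3 = 15367/3 ≈ 5122.3)
T(P) = 3*P (T(P) = 2*P + P = 3*P)
Z = 20736 (Z = (3*(-4))**4 = (-12)**4 = 20736)
-(A + 430354)*(Z + 293620) = -(15367/3 + 430354)*(20736 + 293620) = -1306429*314356/3 = -1*410683794724/3 = -410683794724/3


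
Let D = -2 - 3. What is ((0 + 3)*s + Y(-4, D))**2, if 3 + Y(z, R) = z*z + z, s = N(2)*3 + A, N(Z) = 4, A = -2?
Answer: 1521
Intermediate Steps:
D = -5
s = 10 (s = 4*3 - 2 = 12 - 2 = 10)
Y(z, R) = -3 + z + z**2 (Y(z, R) = -3 + (z*z + z) = -3 + (z**2 + z) = -3 + (z + z**2) = -3 + z + z**2)
((0 + 3)*s + Y(-4, D))**2 = ((0 + 3)*10 + (-3 - 4 + (-4)**2))**2 = (3*10 + (-3 - 4 + 16))**2 = (30 + 9)**2 = 39**2 = 1521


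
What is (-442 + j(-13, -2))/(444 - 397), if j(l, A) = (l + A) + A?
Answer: -459/47 ≈ -9.7660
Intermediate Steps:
j(l, A) = l + 2*A (j(l, A) = (A + l) + A = l + 2*A)
(-442 + j(-13, -2))/(444 - 397) = (-442 + (-13 + 2*(-2)))/(444 - 397) = (-442 + (-13 - 4))/47 = (-442 - 17)*(1/47) = -459*1/47 = -459/47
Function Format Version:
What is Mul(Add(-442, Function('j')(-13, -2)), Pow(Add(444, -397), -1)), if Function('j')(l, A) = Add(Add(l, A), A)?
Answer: Rational(-459, 47) ≈ -9.7660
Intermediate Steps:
Function('j')(l, A) = Add(l, Mul(2, A)) (Function('j')(l, A) = Add(Add(A, l), A) = Add(l, Mul(2, A)))
Mul(Add(-442, Function('j')(-13, -2)), Pow(Add(444, -397), -1)) = Mul(Add(-442, Add(-13, Mul(2, -2))), Pow(Add(444, -397), -1)) = Mul(Add(-442, Add(-13, -4)), Pow(47, -1)) = Mul(Add(-442, -17), Rational(1, 47)) = Mul(-459, Rational(1, 47)) = Rational(-459, 47)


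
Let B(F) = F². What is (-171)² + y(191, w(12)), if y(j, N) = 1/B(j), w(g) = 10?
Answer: 1066740922/36481 ≈ 29241.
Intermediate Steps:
y(j, N) = j⁻² (y(j, N) = 1/(j²) = j⁻²)
(-171)² + y(191, w(12)) = (-171)² + 191⁻² = 29241 + 1/36481 = 1066740922/36481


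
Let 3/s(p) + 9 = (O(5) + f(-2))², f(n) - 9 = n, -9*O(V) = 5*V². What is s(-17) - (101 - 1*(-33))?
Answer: -417167/3115 ≈ -133.92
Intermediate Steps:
O(V) = -5*V²/9
f(n) = 9 + n
s(p) = 243/3115 (s(p) = 3/(-9 + (-5/9*5² + (9 - 2))²) = 3/(-9 + (-5/9*25 + 7)²) = 3/(-9 + (-125/9 + 7)²) = 3/(-9 + (-62/9)²) = 3/(-9 + 3844/81) = 3/(3115/81) = 3*(81/3115) = 243/3115)
s(-17) - (101 - 1*(-33)) = 243/3115 - (101 - 1*(-33)) = 243/3115 - (101 + 33) = 243/3115 - 1*134 = 243/3115 - 134 = -417167/3115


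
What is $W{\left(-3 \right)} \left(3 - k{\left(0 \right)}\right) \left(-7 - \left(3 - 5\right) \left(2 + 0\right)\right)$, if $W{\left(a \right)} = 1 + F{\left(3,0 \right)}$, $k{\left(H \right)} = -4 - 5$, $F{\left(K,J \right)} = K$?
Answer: $-144$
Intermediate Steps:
$k{\left(H \right)} = -9$ ($k{\left(H \right)} = -4 - 5 = -9$)
$W{\left(a \right)} = 4$ ($W{\left(a \right)} = 1 + 3 = 4$)
$W{\left(-3 \right)} \left(3 - k{\left(0 \right)}\right) \left(-7 - \left(3 - 5\right) \left(2 + 0\right)\right) = 4 \left(3 - -9\right) \left(-7 - \left(3 - 5\right) \left(2 + 0\right)\right) = 4 \left(3 + 9\right) \left(-7 - \left(-2\right) 2\right) = 4 \cdot 12 \left(-7 - -4\right) = 48 \left(-7 + 4\right) = 48 \left(-3\right) = -144$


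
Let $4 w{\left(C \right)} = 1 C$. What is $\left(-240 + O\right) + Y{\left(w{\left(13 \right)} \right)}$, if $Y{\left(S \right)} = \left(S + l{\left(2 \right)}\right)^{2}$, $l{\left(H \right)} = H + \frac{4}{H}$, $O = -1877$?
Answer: $- \frac{33031}{16} \approx -2064.4$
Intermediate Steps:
$w{\left(C \right)} = \frac{C}{4}$ ($w{\left(C \right)} = \frac{1 C}{4} = \frac{C}{4}$)
$Y{\left(S \right)} = \left(4 + S\right)^{2}$ ($Y{\left(S \right)} = \left(S + \left(2 + \frac{4}{2}\right)\right)^{2} = \left(S + \left(2 + 4 \cdot \frac{1}{2}\right)\right)^{2} = \left(S + \left(2 + 2\right)\right)^{2} = \left(S + 4\right)^{2} = \left(4 + S\right)^{2}$)
$\left(-240 + O\right) + Y{\left(w{\left(13 \right)} \right)} = \left(-240 - 1877\right) + \left(4 + \frac{1}{4} \cdot 13\right)^{2} = -2117 + \left(4 + \frac{13}{4}\right)^{2} = -2117 + \left(\frac{29}{4}\right)^{2} = -2117 + \frac{841}{16} = - \frac{33031}{16}$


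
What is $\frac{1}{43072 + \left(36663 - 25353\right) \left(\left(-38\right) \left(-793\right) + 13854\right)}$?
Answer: $\frac{1}{497547352} \approx 2.0099 \cdot 10^{-9}$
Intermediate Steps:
$\frac{1}{43072 + \left(36663 - 25353\right) \left(\left(-38\right) \left(-793\right) + 13854\right)} = \frac{1}{43072 + 11310 \left(30134 + 13854\right)} = \frac{1}{43072 + 11310 \cdot 43988} = \frac{1}{43072 + 497504280} = \frac{1}{497547352}$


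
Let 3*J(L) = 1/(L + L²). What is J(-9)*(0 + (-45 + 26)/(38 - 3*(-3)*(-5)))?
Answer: 19/1512 ≈ 0.012566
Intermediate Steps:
J(L) = 1/(3*(L + L²))
J(-9)*(0 + (-45 + 26)/(38 - 3*(-3)*(-5))) = ((⅓)/(-9*(1 - 9)))*(0 + (-45 + 26)/(38 - 3*(-3)*(-5))) = ((⅓)*(-⅑)/(-8))*(0 - 19/(38 + 9*(-5))) = ((⅓)*(-⅑)*(-⅛))*(0 - 19/(38 - 45)) = (0 - 19/(-7))/216 = (0 - 19*(-⅐))/216 = (0 + 19/7)/216 = (1/216)*(19/7) = 19/1512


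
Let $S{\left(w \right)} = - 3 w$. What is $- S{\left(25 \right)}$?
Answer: $75$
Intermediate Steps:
$- S{\left(25 \right)} = - \left(-3\right) 25 = \left(-1\right) \left(-75\right) = 75$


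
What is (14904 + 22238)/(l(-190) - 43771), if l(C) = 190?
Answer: -37142/43581 ≈ -0.85225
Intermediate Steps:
(14904 + 22238)/(l(-190) - 43771) = (14904 + 22238)/(190 - 43771) = 37142/(-43581) = 37142*(-1/43581) = -37142/43581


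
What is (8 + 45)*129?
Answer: 6837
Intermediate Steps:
(8 + 45)*129 = 53*129 = 6837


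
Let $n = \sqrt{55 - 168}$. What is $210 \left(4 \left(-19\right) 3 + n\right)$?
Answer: $-47880 + 210 i \sqrt{113} \approx -47880.0 + 2232.3 i$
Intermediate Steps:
$n = i \sqrt{113}$ ($n = \sqrt{-113} = i \sqrt{113} \approx 10.63 i$)
$210 \left(4 \left(-19\right) 3 + n\right) = 210 \left(4 \left(-19\right) 3 + i \sqrt{113}\right) = 210 \left(\left(-76\right) 3 + i \sqrt{113}\right) = 210 \left(-228 + i \sqrt{113}\right) = -47880 + 210 i \sqrt{113}$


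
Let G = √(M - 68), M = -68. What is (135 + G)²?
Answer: 18089 + 540*I*√34 ≈ 18089.0 + 3148.7*I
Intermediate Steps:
G = 2*I*√34 (G = √(-68 - 68) = √(-136) = 2*I*√34 ≈ 11.662*I)
(135 + G)² = (135 + 2*I*√34)²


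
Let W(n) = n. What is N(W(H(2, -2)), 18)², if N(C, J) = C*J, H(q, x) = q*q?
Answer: 5184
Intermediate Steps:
H(q, x) = q²
N(W(H(2, -2)), 18)² = (2²*18)² = (4*18)² = 72² = 5184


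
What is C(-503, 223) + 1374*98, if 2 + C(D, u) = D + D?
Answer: 133644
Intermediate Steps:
C(D, u) = -2 + 2*D (C(D, u) = -2 + (D + D) = -2 + 2*D)
C(-503, 223) + 1374*98 = (-2 + 2*(-503)) + 1374*98 = (-2 - 1006) + 134652 = -1008 + 134652 = 133644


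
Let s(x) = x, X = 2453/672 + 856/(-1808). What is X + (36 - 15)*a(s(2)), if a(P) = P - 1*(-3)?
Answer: 8214517/75936 ≈ 108.18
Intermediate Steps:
X = 241237/75936 (X = 2453*(1/672) + 856*(-1/1808) = 2453/672 - 107/226 = 241237/75936 ≈ 3.1768)
a(P) = 3 + P (a(P) = P + 3 = 3 + P)
X + (36 - 15)*a(s(2)) = 241237/75936 + (36 - 15)*(3 + 2) = 241237/75936 + 21*5 = 241237/75936 + 105 = 8214517/75936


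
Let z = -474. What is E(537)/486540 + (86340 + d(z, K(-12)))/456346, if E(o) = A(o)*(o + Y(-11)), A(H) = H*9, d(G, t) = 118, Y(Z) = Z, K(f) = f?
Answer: 11131193611/2055838730 ≈ 5.4144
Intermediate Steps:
A(H) = 9*H
E(o) = 9*o*(-11 + o) (E(o) = (9*o)*(o - 11) = (9*o)*(-11 + o) = 9*o*(-11 + o))
E(537)/486540 + (86340 + d(z, K(-12)))/456346 = (9*537*(-11 + 537))/486540 + (86340 + 118)/456346 = (9*537*526)*(1/486540) + 86458*(1/456346) = 2542158*(1/486540) + 43229/228173 = 47077/9010 + 43229/228173 = 11131193611/2055838730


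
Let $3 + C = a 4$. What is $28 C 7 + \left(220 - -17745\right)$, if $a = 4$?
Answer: $20513$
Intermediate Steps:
$C = 13$ ($C = -3 + 4 \cdot 4 = -3 + 16 = 13$)
$28 C 7 + \left(220 - -17745\right) = 28 \cdot 13 \cdot 7 + \left(220 - -17745\right) = 364 \cdot 7 + \left(220 + 17745\right) = 2548 + 17965 = 20513$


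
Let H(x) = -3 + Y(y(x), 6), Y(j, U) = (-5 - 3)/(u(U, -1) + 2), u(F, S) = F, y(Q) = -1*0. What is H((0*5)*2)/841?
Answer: -4/841 ≈ -0.0047562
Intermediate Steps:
y(Q) = 0
Y(j, U) = -8/(2 + U) (Y(j, U) = (-5 - 3)/(U + 2) = -8/(2 + U))
H(x) = -4 (H(x) = -3 - 8/(2 + 6) = -3 - 8/8 = -3 - 8*⅛ = -3 - 1 = -4)
H((0*5)*2)/841 = -4/841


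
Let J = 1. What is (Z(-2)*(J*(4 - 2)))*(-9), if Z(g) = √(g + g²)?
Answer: -18*√2 ≈ -25.456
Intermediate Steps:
(Z(-2)*(J*(4 - 2)))*(-9) = (√(-2*(1 - 2))*(1*(4 - 2)))*(-9) = (√(-2*(-1))*(1*2))*(-9) = (√2*2)*(-9) = (2*√2)*(-9) = -18*√2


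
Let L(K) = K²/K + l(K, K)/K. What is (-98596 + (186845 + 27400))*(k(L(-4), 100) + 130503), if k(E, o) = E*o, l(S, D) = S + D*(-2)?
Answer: 15034716947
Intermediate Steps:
l(S, D) = S - 2*D
L(K) = -1 + K (L(K) = K²/K + (K - 2*K)/K = K + (-K)/K = K - 1 = -1 + K)
(-98596 + (186845 + 27400))*(k(L(-4), 100) + 130503) = (-98596 + (186845 + 27400))*((-1 - 4)*100 + 130503) = (-98596 + 214245)*(-5*100 + 130503) = 115649*(-500 + 130503) = 115649*130003 = 15034716947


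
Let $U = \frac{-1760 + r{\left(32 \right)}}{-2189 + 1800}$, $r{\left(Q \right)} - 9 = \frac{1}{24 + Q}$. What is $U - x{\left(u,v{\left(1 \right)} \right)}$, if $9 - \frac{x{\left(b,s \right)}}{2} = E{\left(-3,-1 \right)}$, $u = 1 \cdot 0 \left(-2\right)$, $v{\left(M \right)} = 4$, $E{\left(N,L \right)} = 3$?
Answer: $- \frac{163353}{21784} \approx -7.4988$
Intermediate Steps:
$u = 0$ ($u = 0 \left(-2\right) = 0$)
$r{\left(Q \right)} = 9 + \frac{1}{24 + Q}$
$x{\left(b,s \right)} = 12$ ($x{\left(b,s \right)} = 18 - 6 = 12$)
$U = \frac{98055}{21784}$ ($U = \frac{-1760 + \frac{217 + 9 \cdot 32}{24 + 32}}{-2189 + 1800} = \frac{-1760 + \frac{217 + 288}{56}}{-389} = \left(-1760 + \frac{1}{56} \cdot 505\right) \left(- \frac{1}{389}\right) = \left(-1760 + \frac{505}{56}\right) \left(- \frac{1}{389}\right) = \left(- \frac{98055}{56}\right) \left(- \frac{1}{389}\right) = \frac{98055}{21784} \approx 4.5012$)
$U - x{\left(u,v{\left(1 \right)} \right)} = \frac{98055}{21784} - 12 = - \frac{163353}{21784}$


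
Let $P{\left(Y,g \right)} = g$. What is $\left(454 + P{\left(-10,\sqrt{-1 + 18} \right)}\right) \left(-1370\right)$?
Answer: $-621980 - 1370 \sqrt{17} \approx -6.2763 \cdot 10^{5}$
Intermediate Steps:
$\left(454 + P{\left(-10,\sqrt{-1 + 18} \right)}\right) \left(-1370\right) = \left(454 + \sqrt{-1 + 18}\right) \left(-1370\right) = \left(454 + \sqrt{17}\right) \left(-1370\right) = -621980 - 1370 \sqrt{17}$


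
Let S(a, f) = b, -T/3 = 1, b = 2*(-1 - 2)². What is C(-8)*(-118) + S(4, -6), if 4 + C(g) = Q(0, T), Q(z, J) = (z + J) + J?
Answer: 1198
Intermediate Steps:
b = 18 (b = 2*(-3)² = 2*9 = 18)
T = -3 (T = -3*1 = -3)
S(a, f) = 18
Q(z, J) = z + 2*J (Q(z, J) = (J + z) + J = z + 2*J)
C(g) = -10 (C(g) = -4 + (0 + 2*(-3)) = -4 + (0 - 6) = -4 - 6 = -10)
C(-8)*(-118) + S(4, -6) = -10*(-118) + 18 = 1180 + 18 = 1198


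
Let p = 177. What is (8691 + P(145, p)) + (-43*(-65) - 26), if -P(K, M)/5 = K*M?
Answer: -116865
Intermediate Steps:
P(K, M) = -5*K*M
(8691 + P(145, p)) + (-43*(-65) - 26) = (8691 - 5*145*177) + (-43*(-65) - 26) = (8691 - 128325) + (2795 - 26) = -119634 + 2769 = -116865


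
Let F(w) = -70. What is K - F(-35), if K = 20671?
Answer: 20741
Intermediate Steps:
K - F(-35) = 20671 - 1*(-70) = 20671 + 70 = 20741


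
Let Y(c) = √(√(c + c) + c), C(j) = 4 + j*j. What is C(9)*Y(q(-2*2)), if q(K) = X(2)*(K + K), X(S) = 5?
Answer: 170*√(-10 + I*√5) ≈ 59.736 + 540.9*I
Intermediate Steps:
C(j) = 4 + j²
q(K) = 10*K (q(K) = 5*(K + K) = 5*(2*K) = 10*K)
Y(c) = √(c + √2*√c) (Y(c) = √(√(2*c) + c) = √(√2*√c + c) = √(c + √2*√c))
C(9)*Y(q(-2*2)) = (4 + 9²)*√(10*(-2*2) + √2*√(10*(-2*2))) = (4 + 81)*√(10*(-4) + √2*√(10*(-4))) = 85*√(-40 + √2*√(-40)) = 85*√(-40 + √2*(2*I*√10)) = 85*√(-40 + 4*I*√5)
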